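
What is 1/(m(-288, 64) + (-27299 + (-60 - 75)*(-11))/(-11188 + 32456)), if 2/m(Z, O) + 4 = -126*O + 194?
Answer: -41866058/50825493 ≈ -0.82372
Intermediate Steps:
m(Z, O) = 2/(190 - 126*O) (m(Z, O) = 2/(-4 + (-126*O + 194)) = 2/(-4 + (194 - 126*O)) = 2/(190 - 126*O))
1/(m(-288, 64) + (-27299 + (-60 - 75)*(-11))/(-11188 + 32456)) = 1/(-1/(-95 + 63*64) + (-27299 + (-60 - 75)*(-11))/(-11188 + 32456)) = 1/(-1/(-95 + 4032) + (-27299 - 135*(-11))/21268) = 1/(-1/3937 + (-27299 + 1485)*(1/21268)) = 1/(-1*1/3937 - 25814*1/21268) = 1/(-1/3937 - 12907/10634) = 1/(-50825493/41866058) = -41866058/50825493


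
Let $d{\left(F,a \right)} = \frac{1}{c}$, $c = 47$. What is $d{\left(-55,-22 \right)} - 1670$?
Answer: $- \frac{78489}{47} \approx -1670.0$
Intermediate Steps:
$d{\left(F,a \right)} = \frac{1}{47}$
$d{\left(-55,-22 \right)} - 1670 = \frac{1}{47} - 1670 = - \frac{78489}{47}$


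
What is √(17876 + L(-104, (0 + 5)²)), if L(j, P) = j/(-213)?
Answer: 14*√4137951/213 ≈ 133.70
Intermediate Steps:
L(j, P) = -j/213 (L(j, P) = j*(-1/213) = -j/213)
√(17876 + L(-104, (0 + 5)²)) = √(17876 - 1/213*(-104)) = √(17876 + 104/213) = √(3807692/213) = 14*√4137951/213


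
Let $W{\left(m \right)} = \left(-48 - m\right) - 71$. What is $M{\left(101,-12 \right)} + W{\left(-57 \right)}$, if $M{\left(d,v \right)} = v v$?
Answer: $82$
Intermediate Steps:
$M{\left(d,v \right)} = v^{2}$
$W{\left(m \right)} = -119 - m$ ($W{\left(m \right)} = \left(-48 - m\right) - 71 = -119 - m$)
$M{\left(101,-12 \right)} + W{\left(-57 \right)} = \left(-12\right)^{2} - 62 = 144 + \left(-119 + 57\right) = 144 - 62 = 82$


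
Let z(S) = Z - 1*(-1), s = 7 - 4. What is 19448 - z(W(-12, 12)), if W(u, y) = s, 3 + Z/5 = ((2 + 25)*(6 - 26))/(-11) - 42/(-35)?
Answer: 211316/11 ≈ 19211.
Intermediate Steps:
s = 3
Z = 2601/11 (Z = -15 + 5*(((2 + 25)*(6 - 26))/(-11) - 42/(-35)) = -15 + 5*((27*(-20))*(-1/11) - 42*(-1/35)) = -15 + 5*(-540*(-1/11) + 6/5) = -15 + 5*(540/11 + 6/5) = -15 + 5*(2766/55) = -15 + 2766/11 = 2601/11 ≈ 236.45)
W(u, y) = 3
z(S) = 2612/11 (z(S) = 2601/11 - 1*(-1) = 2601/11 + 1 = 2612/11)
19448 - z(W(-12, 12)) = 19448 - 1*2612/11 = 19448 - 2612/11 = 211316/11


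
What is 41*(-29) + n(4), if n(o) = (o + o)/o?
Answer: -1187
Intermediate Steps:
n(o) = 2 (n(o) = (2*o)/o = 2)
41*(-29) + n(4) = 41*(-29) + 2 = -1189 + 2 = -1187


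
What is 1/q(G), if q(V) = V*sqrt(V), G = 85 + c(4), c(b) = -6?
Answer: sqrt(79)/6241 ≈ 0.0014242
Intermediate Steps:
G = 79 (G = 85 - 6 = 79)
q(V) = V**(3/2)
1/q(G) = 1/(79**(3/2)) = 1/(79*sqrt(79)) = sqrt(79)/6241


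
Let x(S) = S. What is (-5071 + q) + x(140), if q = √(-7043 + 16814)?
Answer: -4931 + √9771 ≈ -4832.1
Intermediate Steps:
q = √9771 ≈ 98.848
(-5071 + q) + x(140) = (-5071 + √9771) + 140 = -4931 + √9771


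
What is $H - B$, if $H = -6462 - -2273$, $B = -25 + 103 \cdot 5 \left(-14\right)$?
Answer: $3046$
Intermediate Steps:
$B = -7235$ ($B = -25 + 103 \left(-70\right) = -25 - 7210 = -7235$)
$H = -4189$ ($H = -6462 + 2273 = -4189$)
$H - B = -4189 - -7235 = -4189 + 7235 = 3046$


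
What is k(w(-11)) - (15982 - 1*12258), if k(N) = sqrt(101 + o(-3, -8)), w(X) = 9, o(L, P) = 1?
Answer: -3724 + sqrt(102) ≈ -3713.9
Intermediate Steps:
k(N) = sqrt(102) (k(N) = sqrt(101 + 1) = sqrt(102))
k(w(-11)) - (15982 - 1*12258) = sqrt(102) - (15982 - 1*12258) = sqrt(102) - (15982 - 12258) = sqrt(102) - 1*3724 = sqrt(102) - 3724 = -3724 + sqrt(102)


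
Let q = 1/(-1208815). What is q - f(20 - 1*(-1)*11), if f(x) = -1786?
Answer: 2158943589/1208815 ≈ 1786.0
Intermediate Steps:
q = -1/1208815 ≈ -8.2726e-7
q - f(20 - 1*(-1)*11) = -1/1208815 - 1*(-1786) = -1/1208815 + 1786 = 2158943589/1208815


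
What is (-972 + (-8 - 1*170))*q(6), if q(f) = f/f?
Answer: -1150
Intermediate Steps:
q(f) = 1
(-972 + (-8 - 1*170))*q(6) = (-972 + (-8 - 1*170))*1 = (-972 + (-8 - 170))*1 = (-972 - 178)*1 = -1150*1 = -1150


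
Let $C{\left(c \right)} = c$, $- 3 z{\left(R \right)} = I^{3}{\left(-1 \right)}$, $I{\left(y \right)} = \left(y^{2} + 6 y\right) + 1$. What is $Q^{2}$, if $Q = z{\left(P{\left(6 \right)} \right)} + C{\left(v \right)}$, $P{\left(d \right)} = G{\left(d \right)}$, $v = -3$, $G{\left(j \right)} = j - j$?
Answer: $\frac{3025}{9} \approx 336.11$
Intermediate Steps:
$G{\left(j \right)} = 0$
$I{\left(y \right)} = 1 + y^{2} + 6 y$
$P{\left(d \right)} = 0$
$z{\left(R \right)} = \frac{64}{3}$ ($z{\left(R \right)} = - \frac{\left(1 + \left(-1\right)^{2} + 6 \left(-1\right)\right)^{3}}{3} = - \frac{\left(1 + 1 - 6\right)^{3}}{3} = - \frac{\left(-4\right)^{3}}{3} = \left(- \frac{1}{3}\right) \left(-64\right) = \frac{64}{3}$)
$Q = \frac{55}{3}$ ($Q = \frac{64}{3} - 3 = \frac{55}{3} \approx 18.333$)
$Q^{2} = \left(\frac{55}{3}\right)^{2} = \frac{3025}{9}$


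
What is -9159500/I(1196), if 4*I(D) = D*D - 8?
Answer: -654250/25543 ≈ -25.614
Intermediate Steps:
I(D) = -2 + D**2/4 (I(D) = (D*D - 8)/4 = (D**2 - 8)/4 = (-8 + D**2)/4 = -2 + D**2/4)
-9159500/I(1196) = -9159500/(-2 + (1/4)*1196**2) = -9159500/(-2 + (1/4)*1430416) = -9159500/(-2 + 357604) = -9159500/357602 = -9159500*1/357602 = -654250/25543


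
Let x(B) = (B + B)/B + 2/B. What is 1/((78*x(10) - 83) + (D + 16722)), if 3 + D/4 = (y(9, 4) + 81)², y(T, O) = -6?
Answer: 5/196493 ≈ 2.5446e-5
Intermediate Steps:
x(B) = 2 + 2/B (x(B) = (2*B)/B + 2/B = 2 + 2/B)
D = 22488 (D = -12 + 4*(-6 + 81)² = -12 + 4*75² = -12 + 4*5625 = -12 + 22500 = 22488)
1/((78*x(10) - 83) + (D + 16722)) = 1/((78*(2 + 2/10) - 83) + (22488 + 16722)) = 1/((78*(2 + 2*(⅒)) - 83) + 39210) = 1/((78*(2 + ⅕) - 83) + 39210) = 1/((78*(11/5) - 83) + 39210) = 1/((858/5 - 83) + 39210) = 1/(443/5 + 39210) = 1/(196493/5) = 5/196493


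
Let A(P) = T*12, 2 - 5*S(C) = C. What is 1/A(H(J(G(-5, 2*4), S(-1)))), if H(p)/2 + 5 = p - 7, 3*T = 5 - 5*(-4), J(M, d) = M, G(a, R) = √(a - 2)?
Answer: 1/100 ≈ 0.010000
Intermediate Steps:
S(C) = ⅖ - C/5
G(a, R) = √(-2 + a)
T = 25/3 (T = (5 - 5*(-4))/3 = (5 + 20)/3 = (⅓)*25 = 25/3 ≈ 8.3333)
H(p) = -24 + 2*p (H(p) = -10 + 2*(p - 7) = -10 + 2*(-7 + p) = -10 + (-14 + 2*p) = -24 + 2*p)
A(P) = 100 (A(P) = (25/3)*12 = 100)
1/A(H(J(G(-5, 2*4), S(-1)))) = 1/100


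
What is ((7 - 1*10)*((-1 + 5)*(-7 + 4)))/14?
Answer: 18/7 ≈ 2.5714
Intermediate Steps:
((7 - 1*10)*((-1 + 5)*(-7 + 4)))/14 = ((7 - 10)*(4*(-3)))*(1/14) = -3*(-12)*(1/14) = 36*(1/14) = 18/7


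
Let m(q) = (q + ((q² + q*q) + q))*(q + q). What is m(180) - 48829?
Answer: 23408771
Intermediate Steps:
m(q) = 2*q*(2*q + 2*q²) (m(q) = (q + ((q² + q²) + q))*(2*q) = (q + (2*q² + q))*(2*q) = (q + (q + 2*q²))*(2*q) = (2*q + 2*q²)*(2*q) = 2*q*(2*q + 2*q²))
m(180) - 48829 = 4*180²*(1 + 180) - 48829 = 4*32400*181 - 48829 = 23457600 - 48829 = 23408771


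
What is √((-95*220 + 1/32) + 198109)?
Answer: √11341378/8 ≈ 420.96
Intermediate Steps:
√((-95*220 + 1/32) + 198109) = √((-20900 + 1/32) + 198109) = √(-668799/32 + 198109) = √(5670689/32) = √11341378/8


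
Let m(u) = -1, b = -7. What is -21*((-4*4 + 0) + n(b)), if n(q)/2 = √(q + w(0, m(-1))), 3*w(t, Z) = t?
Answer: 336 - 42*I*√7 ≈ 336.0 - 111.12*I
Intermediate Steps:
w(t, Z) = t/3
n(q) = 2*√q (n(q) = 2*√(q + (⅓)*0) = 2*√(q + 0) = 2*√q)
-21*((-4*4 + 0) + n(b)) = -21*((-4*4 + 0) + 2*√(-7)) = -21*((-16 + 0) + 2*(I*√7)) = -21*(-16 + 2*I*√7) = 336 - 42*I*√7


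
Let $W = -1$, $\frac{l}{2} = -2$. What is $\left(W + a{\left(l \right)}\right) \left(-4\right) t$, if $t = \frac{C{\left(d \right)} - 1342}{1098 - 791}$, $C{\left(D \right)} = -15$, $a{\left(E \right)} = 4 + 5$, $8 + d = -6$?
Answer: $\frac{43424}{307} \approx 141.45$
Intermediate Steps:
$d = -14$ ($d = -8 - 6 = -14$)
$l = -4$ ($l = 2 \left(-2\right) = -4$)
$a{\left(E \right)} = 9$
$t = - \frac{1357}{307}$ ($t = \frac{-15 - 1342}{1098 - 791} = - \frac{1357}{307} \approx -4.4202$)
$\left(W + a{\left(l \right)}\right) \left(-4\right) t = \left(-1 + 9\right) \left(-4\right) \left(- \frac{1357}{307}\right) = 8 \left(-4\right) \left(- \frac{1357}{307}\right) = \left(-32\right) \left(- \frac{1357}{307}\right) = \frac{43424}{307}$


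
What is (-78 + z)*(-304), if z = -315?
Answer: 119472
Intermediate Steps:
(-78 + z)*(-304) = (-78 - 315)*(-304) = -393*(-304) = 119472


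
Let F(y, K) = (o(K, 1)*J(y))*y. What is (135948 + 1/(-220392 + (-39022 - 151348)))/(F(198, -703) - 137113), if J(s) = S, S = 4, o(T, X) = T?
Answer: -55842272375/285023233418 ≈ -0.19592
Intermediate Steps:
J(s) = 4
F(y, K) = 4*K*y (F(y, K) = (K*4)*y = (4*K)*y = 4*K*y)
(135948 + 1/(-220392 + (-39022 - 151348)))/(F(198, -703) - 137113) = (135948 + 1/(-220392 + (-39022 - 151348)))/(4*(-703)*198 - 137113) = (135948 + 1/(-220392 - 190370))/(-556776 - 137113) = (135948 + 1/(-410762))/(-693889) = (135948 - 1/410762)*(-1/693889) = (55842272375/410762)*(-1/693889) = -55842272375/285023233418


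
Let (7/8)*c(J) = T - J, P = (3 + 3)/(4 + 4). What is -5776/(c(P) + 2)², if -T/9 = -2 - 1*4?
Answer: -17689/12100 ≈ -1.4619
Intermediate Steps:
T = 54 (T = -9*(-2 - 1*4) = -9*(-2 - 4) = -9*(-6) = 54)
P = ¾ (P = 6/8 = 6*(⅛) = ¾ ≈ 0.75000)
c(J) = 432/7 - 8*J/7 (c(J) = 8*(54 - J)/7 = 432/7 - 8*J/7)
-5776/(c(P) + 2)² = -5776/((432/7 - 8/7*¾) + 2)² = -5776/((432/7 - 6/7) + 2)² = -5776/(426/7 + 2)² = -5776/((440/7)²) = -5776/193600/49 = -5776*49/193600 = -17689/12100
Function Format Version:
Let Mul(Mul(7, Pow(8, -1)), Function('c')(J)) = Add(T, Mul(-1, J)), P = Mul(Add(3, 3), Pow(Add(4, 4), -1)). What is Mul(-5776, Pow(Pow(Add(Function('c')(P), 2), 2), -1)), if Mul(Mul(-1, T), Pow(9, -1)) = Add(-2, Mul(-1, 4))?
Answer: Rational(-17689, 12100) ≈ -1.4619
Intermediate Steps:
T = 54 (T = Mul(-9, Add(-2, Mul(-1, 4))) = Mul(-9, Add(-2, -4)) = Mul(-9, -6) = 54)
P = Rational(3, 4) (P = Mul(6, Pow(8, -1)) = Mul(6, Rational(1, 8)) = Rational(3, 4) ≈ 0.75000)
Function('c')(J) = Add(Rational(432, 7), Mul(Rational(-8, 7), J)) (Function('c')(J) = Mul(Rational(8, 7), Add(54, Mul(-1, J))) = Add(Rational(432, 7), Mul(Rational(-8, 7), J)))
Mul(-5776, Pow(Pow(Add(Function('c')(P), 2), 2), -1)) = Mul(-5776, Pow(Pow(Add(Add(Rational(432, 7), Mul(Rational(-8, 7), Rational(3, 4))), 2), 2), -1)) = Mul(-5776, Pow(Pow(Add(Add(Rational(432, 7), Rational(-6, 7)), 2), 2), -1)) = Mul(-5776, Pow(Pow(Add(Rational(426, 7), 2), 2), -1)) = Mul(-5776, Pow(Pow(Rational(440, 7), 2), -1)) = Mul(-5776, Pow(Rational(193600, 49), -1)) = Mul(-5776, Rational(49, 193600)) = Rational(-17689, 12100)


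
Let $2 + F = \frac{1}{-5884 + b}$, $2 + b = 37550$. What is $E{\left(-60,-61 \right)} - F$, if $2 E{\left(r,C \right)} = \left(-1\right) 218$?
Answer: $- \frac{3388049}{31664} \approx -107.0$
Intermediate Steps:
$b = 37548$ ($b = -2 + 37550 = 37548$)
$E{\left(r,C \right)} = -109$ ($E{\left(r,C \right)} = \frac{\left(-1\right) 218}{2} = \frac{1}{2} \left(-218\right) = -109$)
$F = - \frac{63327}{31664}$ ($F = -2 + \frac{1}{-5884 + 37548} = -2 + \frac{1}{31664} = - \frac{63327}{31664} \approx -2.0$)
$E{\left(-60,-61 \right)} - F = -109 - - \frac{63327}{31664} = -109 + \frac{63327}{31664} = - \frac{3388049}{31664}$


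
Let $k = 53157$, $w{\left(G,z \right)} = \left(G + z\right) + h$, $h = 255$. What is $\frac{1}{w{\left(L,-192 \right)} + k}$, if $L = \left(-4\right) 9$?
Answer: $\frac{1}{53184} \approx 1.8803 \cdot 10^{-5}$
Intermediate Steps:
$L = -36$
$w{\left(G,z \right)} = 255 + G + z$ ($w{\left(G,z \right)} = \left(G + z\right) + 255 = 255 + G + z$)
$\frac{1}{w{\left(L,-192 \right)} + k} = \frac{1}{\left(255 - 36 - 192\right) + 53157} = \frac{1}{27 + 53157} = \frac{1}{53184}$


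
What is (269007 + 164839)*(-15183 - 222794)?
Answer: -103245369542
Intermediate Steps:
(269007 + 164839)*(-15183 - 222794) = 433846*(-237977) = -103245369542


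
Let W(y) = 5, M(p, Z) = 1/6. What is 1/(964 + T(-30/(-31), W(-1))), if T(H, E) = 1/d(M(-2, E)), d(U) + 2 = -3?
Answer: 5/4819 ≈ 0.0010376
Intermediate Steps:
M(p, Z) = ⅙
d(U) = -5 (d(U) = -2 - 3 = -5)
T(H, E) = -⅕ (T(H, E) = 1/(-5) = -⅕)
1/(964 + T(-30/(-31), W(-1))) = 1/(964 - ⅕) = 1/(4819/5) = 5/4819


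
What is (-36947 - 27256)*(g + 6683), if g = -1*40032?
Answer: 2141105847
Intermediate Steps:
g = -40032
(-36947 - 27256)*(g + 6683) = (-36947 - 27256)*(-40032 + 6683) = -64203*(-33349) = 2141105847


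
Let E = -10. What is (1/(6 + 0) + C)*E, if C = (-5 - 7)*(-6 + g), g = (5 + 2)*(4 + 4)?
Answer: 17995/3 ≈ 5998.3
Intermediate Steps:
g = 56 (g = 7*8 = 56)
C = -600 (C = (-5 - 7)*(-6 + 56) = -12*50 = -600)
(1/(6 + 0) + C)*E = (1/(6 + 0) - 600)*(-10) = (1/6 - 600)*(-10) = (⅙ - 600)*(-10) = -3599/6*(-10) = 17995/3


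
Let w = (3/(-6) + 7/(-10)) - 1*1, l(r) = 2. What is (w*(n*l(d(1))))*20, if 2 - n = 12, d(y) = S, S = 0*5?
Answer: 880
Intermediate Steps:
S = 0
d(y) = 0
n = -10 (n = 2 - 1*12 = 2 - 12 = -10)
w = -11/5 (w = (3*(-⅙) + 7*(-⅒)) - 1 = (-½ - 7/10) - 1 = -6/5 - 1 = -11/5 ≈ -2.2000)
(w*(n*l(d(1))))*20 = -(-22)*2*20 = -11/5*(-20)*20 = 44*20 = 880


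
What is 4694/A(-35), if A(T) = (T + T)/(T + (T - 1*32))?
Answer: 239394/35 ≈ 6839.8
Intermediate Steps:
A(T) = 2*T/(-32 + 2*T) (A(T) = (2*T)/(T + (T - 32)) = (2*T)/(T + (-32 + T)) = (2*T)/(-32 + 2*T) = 2*T/(-32 + 2*T))
4694/A(-35) = 4694/((-35/(-16 - 35))) = 4694/((-35/(-51))) = 4694/((-35*(-1/51))) = 4694/(35/51) = 4694*(51/35) = 239394/35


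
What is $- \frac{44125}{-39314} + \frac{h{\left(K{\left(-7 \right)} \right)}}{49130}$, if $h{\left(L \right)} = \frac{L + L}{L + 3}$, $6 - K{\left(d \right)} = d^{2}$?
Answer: $\frac{21679457751}{19314968200} \approx 1.1224$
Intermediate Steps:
$K{\left(d \right)} = 6 - d^{2}$
$h{\left(L \right)} = \frac{2 L}{3 + L}$
$- \frac{44125}{-39314} + \frac{h{\left(K{\left(-7 \right)} \right)}}{49130} = - \frac{44125}{-39314} + \frac{2 \left(6 - \left(-7\right)^{2}\right) \frac{1}{3 + \left(6 - \left(-7\right)^{2}\right)}}{49130} = \left(-44125\right) \left(- \frac{1}{39314}\right) + \frac{2 \left(6 - 49\right)}{3 + \left(6 - 49\right)} \frac{1}{49130} = \frac{44125}{39314} + \frac{2 \left(6 - 49\right)}{3 + \left(6 - 49\right)} \frac{1}{49130} = \frac{44125}{39314} + 2 \left(-43\right) \frac{1}{3 - 43} \cdot \frac{1}{49130} = \frac{44125}{39314} + 2 \left(-43\right) \frac{1}{-40} \cdot \frac{1}{49130} = \frac{44125}{39314} + 2 \left(-43\right) \left(- \frac{1}{40}\right) \frac{1}{49130} = \frac{44125}{39314} + \frac{43}{20} \cdot \frac{1}{49130} = \frac{44125}{39314} + \frac{43}{982600} = \frac{21679457751}{19314968200}$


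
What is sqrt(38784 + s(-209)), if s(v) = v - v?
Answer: 8*sqrt(606) ≈ 196.94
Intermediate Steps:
s(v) = 0
sqrt(38784 + s(-209)) = sqrt(38784 + 0) = sqrt(38784) = 8*sqrt(606)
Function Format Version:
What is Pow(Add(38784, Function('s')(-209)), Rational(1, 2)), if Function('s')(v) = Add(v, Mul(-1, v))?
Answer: Mul(8, Pow(606, Rational(1, 2))) ≈ 196.94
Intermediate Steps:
Function('s')(v) = 0
Pow(Add(38784, Function('s')(-209)), Rational(1, 2)) = Pow(Add(38784, 0), Rational(1, 2)) = Pow(38784, Rational(1, 2)) = Mul(8, Pow(606, Rational(1, 2)))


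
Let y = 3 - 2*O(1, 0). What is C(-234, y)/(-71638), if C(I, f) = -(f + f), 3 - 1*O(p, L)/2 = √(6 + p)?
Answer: -9/35819 + 4*√7/35819 ≈ 4.4195e-5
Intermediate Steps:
O(p, L) = 6 - 2*√(6 + p)
y = -9 + 4*√7 (y = 3 - 2*(6 - 2*√(6 + 1)) = 3 - 2*(6 - 2*√7) = 3 + (-12 + 4*√7) = -9 + 4*√7 ≈ 1.5830)
C(I, f) = -2*f
C(-234, y)/(-71638) = -2*(-9 + 4*√7)/(-71638) = (18 - 8*√7)*(-1/71638) = -9/35819 + 4*√7/35819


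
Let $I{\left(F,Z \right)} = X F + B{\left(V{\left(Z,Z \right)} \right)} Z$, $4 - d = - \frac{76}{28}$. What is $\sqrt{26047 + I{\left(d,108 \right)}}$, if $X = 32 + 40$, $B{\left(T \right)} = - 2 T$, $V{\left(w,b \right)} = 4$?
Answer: $\frac{\sqrt{1257655}}{7} \approx 160.21$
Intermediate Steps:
$d = \frac{47}{7}$ ($d = 4 - - \frac{76}{28} = 4 - \left(-76\right) \frac{1}{28} = 4 - - \frac{19}{7} = 4 + \frac{19}{7} = \frac{47}{7} \approx 6.7143$)
$X = 72$
$I{\left(F,Z \right)} = - 8 Z + 72 F$ ($I{\left(F,Z \right)} = 72 F + \left(-2\right) 4 Z = 72 F - 8 Z = - 8 Z + 72 F$)
$\sqrt{26047 + I{\left(d,108 \right)}} = \sqrt{26047 + \left(\left(-8\right) 108 + 72 \cdot \frac{47}{7}\right)} = \sqrt{26047 + \left(-864 + \frac{3384}{7}\right)} = \sqrt{26047 - \frac{2664}{7}} = \sqrt{\frac{179665}{7}} = \frac{\sqrt{1257655}}{7}$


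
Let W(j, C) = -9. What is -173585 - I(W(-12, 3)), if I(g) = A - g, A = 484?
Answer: -174078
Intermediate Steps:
I(g) = 484 - g
-173585 - I(W(-12, 3)) = -173585 - (484 - 1*(-9)) = -173585 - (484 + 9) = -173585 - 1*493 = -173585 - 493 = -174078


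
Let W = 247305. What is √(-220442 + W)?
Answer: √26863 ≈ 163.90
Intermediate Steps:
√(-220442 + W) = √(-220442 + 247305) = √26863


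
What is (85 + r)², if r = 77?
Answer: 26244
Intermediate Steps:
(85 + r)² = (85 + 77)² = 162² = 26244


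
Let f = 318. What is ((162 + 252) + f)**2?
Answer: 535824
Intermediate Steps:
((162 + 252) + f)**2 = ((162 + 252) + 318)**2 = (414 + 318)**2 = 732**2 = 535824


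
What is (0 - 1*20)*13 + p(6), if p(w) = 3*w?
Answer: -242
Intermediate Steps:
(0 - 1*20)*13 + p(6) = (0 - 1*20)*13 + 3*6 = (0 - 20)*13 + 18 = -20*13 + 18 = -260 + 18 = -242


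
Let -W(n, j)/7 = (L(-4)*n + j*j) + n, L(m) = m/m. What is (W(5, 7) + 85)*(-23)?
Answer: 7544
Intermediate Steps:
L(m) = 1
W(n, j) = -14*n - 7*j² (W(n, j) = -7*((1*n + j*j) + n) = -7*((n + j²) + n) = -7*(j² + 2*n) = -14*n - 7*j²)
(W(5, 7) + 85)*(-23) = ((-14*5 - 7*7²) + 85)*(-23) = ((-70 - 7*49) + 85)*(-23) = ((-70 - 343) + 85)*(-23) = (-413 + 85)*(-23) = -328*(-23) = 7544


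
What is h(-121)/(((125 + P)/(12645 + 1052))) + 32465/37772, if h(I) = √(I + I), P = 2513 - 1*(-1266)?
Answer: 32465/37772 + 150667*I*√2/3904 ≈ 0.8595 + 54.579*I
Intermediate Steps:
P = 3779 (P = 2513 + 1266 = 3779)
h(I) = √2*√I (h(I) = √(2*I) = √2*√I)
h(-121)/(((125 + P)/(12645 + 1052))) + 32465/37772 = (√2*√(-121))/(((125 + 3779)/(12645 + 1052))) + 32465/37772 = (√2*(11*I))/((3904/13697)) + 32465*(1/37772) = (11*I*√2)/((3904*(1/13697))) + 32465/37772 = (11*I*√2)/(3904/13697) + 32465/37772 = (11*I*√2)*(13697/3904) + 32465/37772 = 150667*I*√2/3904 + 32465/37772 = 32465/37772 + 150667*I*√2/3904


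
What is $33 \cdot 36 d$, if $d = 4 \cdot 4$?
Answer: $19008$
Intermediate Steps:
$d = 16$
$33 \cdot 36 d = 33 \cdot 36 \cdot 16 = 1188 \cdot 16 = 19008$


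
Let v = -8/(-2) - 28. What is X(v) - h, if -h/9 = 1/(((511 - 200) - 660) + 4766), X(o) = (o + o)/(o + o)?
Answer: 4426/4417 ≈ 1.0020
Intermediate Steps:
v = -24 (v = -8*(-½) - 28 = 4 - 28 = -24)
X(o) = 1 (X(o) = (2*o)/((2*o)) = (2*o)*(1/(2*o)) = 1)
h = -9/4417 (h = -9/(((511 - 200) - 660) + 4766) = -9/((311 - 660) + 4766) = -9/(-349 + 4766) = -9/4417 ≈ -0.0020376)
X(v) - h = 1 - 1*(-9/4417) = 1 + 9/4417 = 4426/4417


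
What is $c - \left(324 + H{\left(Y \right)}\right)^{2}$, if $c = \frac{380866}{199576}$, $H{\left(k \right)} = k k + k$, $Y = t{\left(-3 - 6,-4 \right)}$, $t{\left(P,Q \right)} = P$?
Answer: $- \frac{15648164575}{99788} \approx -1.5681 \cdot 10^{5}$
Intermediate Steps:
$Y = -9$ ($Y = -3 - 6 = -9$)
$H{\left(k \right)} = k + k^{2}$ ($H{\left(k \right)} = k^{2} + k = k + k^{2}$)
$c = \frac{190433}{99788}$ ($c = 380866 \cdot \frac{1}{199576} = \frac{190433}{99788} \approx 1.9084$)
$c - \left(324 + H{\left(Y \right)}\right)^{2} = \frac{190433}{99788} - \left(324 - 9 \left(1 - 9\right)\right)^{2} = \frac{190433}{99788} - \left(324 - -72\right)^{2} = \frac{190433}{99788} - \left(324 + 72\right)^{2} = \frac{190433}{99788} - 396^{2} = \frac{190433}{99788} - 156816 = - \frac{15648164575}{99788}$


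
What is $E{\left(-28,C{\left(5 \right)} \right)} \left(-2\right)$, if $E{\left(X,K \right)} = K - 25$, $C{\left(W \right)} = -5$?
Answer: $60$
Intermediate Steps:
$E{\left(X,K \right)} = -25 + K$
$E{\left(-28,C{\left(5 \right)} \right)} \left(-2\right) = \left(-25 - 5\right) \left(-2\right) = \left(-30\right) \left(-2\right) = 60$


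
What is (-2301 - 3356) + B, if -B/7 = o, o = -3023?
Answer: 15504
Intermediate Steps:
B = 21161 (B = -7*(-3023) = 21161)
(-2301 - 3356) + B = (-2301 - 3356) + 21161 = -5657 + 21161 = 15504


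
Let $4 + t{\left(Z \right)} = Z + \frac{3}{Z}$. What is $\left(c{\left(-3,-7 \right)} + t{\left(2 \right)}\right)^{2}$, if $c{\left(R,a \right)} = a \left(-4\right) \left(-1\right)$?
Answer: $\frac{3249}{4} \approx 812.25$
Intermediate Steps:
$t{\left(Z \right)} = -4 + Z + \frac{3}{Z}$ ($t{\left(Z \right)} = -4 + \left(Z + \frac{3}{Z}\right) = -4 + Z + \frac{3}{Z}$)
$c{\left(R,a \right)} = 4 a$ ($c{\left(R,a \right)} = - 4 a \left(-1\right) = 4 a$)
$\left(c{\left(-3,-7 \right)} + t{\left(2 \right)}\right)^{2} = \left(4 \left(-7\right) + \left(-4 + 2 + \frac{3}{2}\right)\right)^{2} = \left(-28 + \left(-4 + 2 + 3 \cdot \frac{1}{2}\right)\right)^{2} = \left(-28 + \left(-4 + 2 + \frac{3}{2}\right)\right)^{2} = \left(-28 - \frac{1}{2}\right)^{2} = \left(- \frac{57}{2}\right)^{2} = \frac{3249}{4}$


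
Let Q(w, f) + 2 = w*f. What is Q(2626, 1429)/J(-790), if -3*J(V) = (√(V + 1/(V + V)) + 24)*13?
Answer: -47432257280/3117517 + 7505104*I*√54782155/3117517 ≈ -15215.0 + 17818.0*I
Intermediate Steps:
Q(w, f) = -2 + f*w (Q(w, f) = -2 + w*f = -2 + f*w)
J(V) = -104 - 13*√(V + 1/(2*V))/3 (J(V) = -(√(V + 1/(V + V)) + 24)*13/3 = -(√(V + 1/(2*V)) + 24)*13/3 = -(24 + √(V + 1/(2*V)))*13/3 = -(312 + 13*√(V + 1/(2*V)))/3 = -104 - 13*√(V + 1/(2*V))/3)
Q(2626, 1429)/J(-790) = (-2 + 1429*2626)/(-104 - 13*√(2/(-790) + 4*(-790))/6) = (-2 + 3752554)/(-104 - 13*√(2*(-1/790) - 3160)/6) = 3752552/(-104 - 13*√(-1/395 - 3160)/6) = 3752552/(-104 - 13*I*√54782155/790)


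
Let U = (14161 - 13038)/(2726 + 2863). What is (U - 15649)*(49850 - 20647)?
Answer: -2554127613014/5589 ≈ -4.5699e+8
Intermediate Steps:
U = 1123/5589 ≈ 0.20093
(U - 15649)*(49850 - 20647) = (1123/5589 - 15649)*(49850 - 20647) = -87461138/5589*29203 = -2554127613014/5589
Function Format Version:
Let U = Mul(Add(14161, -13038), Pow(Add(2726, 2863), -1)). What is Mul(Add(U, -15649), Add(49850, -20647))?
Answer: Rational(-2554127613014, 5589) ≈ -4.5699e+8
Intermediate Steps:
U = Rational(1123, 5589) (U = Mul(1123, Pow(5589, -1)) = Mul(1123, Rational(1, 5589)) = Rational(1123, 5589) ≈ 0.20093)
Mul(Add(U, -15649), Add(49850, -20647)) = Mul(Add(Rational(1123, 5589), -15649), Add(49850, -20647)) = Mul(Rational(-87461138, 5589), 29203) = Rational(-2554127613014, 5589)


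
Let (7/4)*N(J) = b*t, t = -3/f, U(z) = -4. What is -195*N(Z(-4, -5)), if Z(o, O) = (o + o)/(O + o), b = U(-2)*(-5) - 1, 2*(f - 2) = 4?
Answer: 11115/7 ≈ 1587.9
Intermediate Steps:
f = 4 (f = 2 + (½)*4 = 2 + 2 = 4)
b = 19 (b = -4*(-5) - 1 = 20 - 1 = 19)
t = -¾ (t = -3/4 = -3*¼ = -¾ ≈ -0.75000)
Z(o, O) = 2*o/(O + o) (Z(o, O) = (2*o)/(O + o) = 2*o/(O + o))
N(J) = -57/7 (N(J) = 4*(19*(-¾))/7 = (4/7)*(-57/4) = -57/7)
-195*N(Z(-4, -5)) = -195*(-57/7) = 11115/7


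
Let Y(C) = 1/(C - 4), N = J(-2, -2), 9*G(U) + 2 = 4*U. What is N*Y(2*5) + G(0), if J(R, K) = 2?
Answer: ⅑ ≈ 0.11111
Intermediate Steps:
G(U) = -2/9 + 4*U/9 (G(U) = -2/9 + (4*U)/9 = -2/9 + 4*U/9)
N = 2
Y(C) = 1/(-4 + C)
N*Y(2*5) + G(0) = 2/(-4 + 2*5) + (-2/9 + (4/9)*0) = 2/(-4 + 10) + (-2/9 + 0) = 2/6 - 2/9 = 2*(⅙) - 2/9 = ⅓ - 2/9 = ⅑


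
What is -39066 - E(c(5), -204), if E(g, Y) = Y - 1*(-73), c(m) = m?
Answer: -38935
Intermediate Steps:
E(g, Y) = 73 + Y (E(g, Y) = Y + 73 = 73 + Y)
-39066 - E(c(5), -204) = -39066 - (73 - 204) = -39066 - 1*(-131) = -39066 + 131 = -38935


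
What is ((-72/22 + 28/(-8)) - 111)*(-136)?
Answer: 176188/11 ≈ 16017.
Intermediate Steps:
((-72/22 + 28/(-8)) - 111)*(-136) = ((-72*1/22 + 28*(-⅛)) - 111)*(-136) = ((-36/11 - 7/2) - 111)*(-136) = (-149/22 - 111)*(-136) = -2591/22*(-136) = 176188/11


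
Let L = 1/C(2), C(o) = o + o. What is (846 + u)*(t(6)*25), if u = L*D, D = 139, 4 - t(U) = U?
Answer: -88075/2 ≈ -44038.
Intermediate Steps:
C(o) = 2*o
t(U) = 4 - U
L = ¼ (L = 1/(2*2) = 1/4 = ¼ ≈ 0.25000)
u = 139/4 (u = (¼)*139 = 139/4 ≈ 34.750)
(846 + u)*(t(6)*25) = (846 + 139/4)*((4 - 1*6)*25) = 3523*((4 - 6)*25)/4 = 3523*(-2*25)/4 = (3523/4)*(-50) = -88075/2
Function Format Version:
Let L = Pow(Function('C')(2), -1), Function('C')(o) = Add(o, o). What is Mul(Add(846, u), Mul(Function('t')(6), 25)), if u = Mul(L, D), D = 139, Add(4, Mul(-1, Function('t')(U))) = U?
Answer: Rational(-88075, 2) ≈ -44038.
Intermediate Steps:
Function('C')(o) = Mul(2, o)
Function('t')(U) = Add(4, Mul(-1, U))
L = Rational(1, 4) (L = Pow(Mul(2, 2), -1) = Pow(4, -1) = Rational(1, 4) ≈ 0.25000)
u = Rational(139, 4) (u = Mul(Rational(1, 4), 139) = Rational(139, 4) ≈ 34.750)
Mul(Add(846, u), Mul(Function('t')(6), 25)) = Mul(Add(846, Rational(139, 4)), Mul(Add(4, Mul(-1, 6)), 25)) = Mul(Rational(3523, 4), Mul(Add(4, -6), 25)) = Mul(Rational(3523, 4), Mul(-2, 25)) = Mul(Rational(3523, 4), -50) = Rational(-88075, 2)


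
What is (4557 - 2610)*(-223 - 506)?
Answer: -1419363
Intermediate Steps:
(4557 - 2610)*(-223 - 506) = 1947*(-729) = -1419363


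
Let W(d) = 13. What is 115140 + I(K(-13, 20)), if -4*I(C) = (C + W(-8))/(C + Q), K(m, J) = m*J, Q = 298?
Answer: 921133/8 ≈ 1.1514e+5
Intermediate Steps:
K(m, J) = J*m
I(C) = -(13 + C)/(4*(298 + C)) (I(C) = -(C + 13)/(4*(C + 298)) = -(13 + C)/(4*(298 + C)))
115140 + I(K(-13, 20)) = 115140 + (-13 - 20*(-13))/(4*(298 + 20*(-13))) = 115140 + (-13 - 1*(-260))/(4*(298 - 260)) = 115140 + (1/4)*(-13 + 260)/38 = 115140 + (1/4)*(1/38)*247 = 115140 + 13/8 = 921133/8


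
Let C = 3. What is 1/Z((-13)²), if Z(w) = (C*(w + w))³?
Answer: 1/1042590744 ≈ 9.5915e-10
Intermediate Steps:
Z(w) = 216*w³ (Z(w) = (3*(w + w))³ = (3*(2*w))³ = (6*w)³ = 216*w³)
1/Z((-13)²) = 1/(216*((-13)²)³) = 1/(216*169³) = 1/(216*4826809) = 1/1042590744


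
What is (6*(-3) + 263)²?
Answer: 60025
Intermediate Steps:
(6*(-3) + 263)² = (-18 + 263)² = 245² = 60025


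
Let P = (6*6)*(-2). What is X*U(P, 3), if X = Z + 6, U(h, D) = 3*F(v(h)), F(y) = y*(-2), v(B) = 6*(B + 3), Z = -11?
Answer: -12420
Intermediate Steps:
v(B) = 18 + 6*B (v(B) = 6*(3 + B) = 18 + 6*B)
P = -72 (P = 36*(-2) = -72)
F(y) = -2*y
U(h, D) = -108 - 36*h (U(h, D) = 3*(-2*(18 + 6*h)) = 3*(-36 - 12*h) = -108 - 36*h)
X = -5 (X = -11 + 6 = -5)
X*U(P, 3) = -5*(-108 - 36*(-72)) = -5*(-108 + 2592) = -5*2484 = -12420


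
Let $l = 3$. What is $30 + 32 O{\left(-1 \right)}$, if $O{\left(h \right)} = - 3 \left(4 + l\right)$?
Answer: $-642$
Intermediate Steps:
$O{\left(h \right)} = -21$ ($O{\left(h \right)} = - 3 \left(4 + 3\right) = \left(-3\right) 7 = -21$)
$30 + 32 O{\left(-1 \right)} = 30 + 32 \left(-21\right) = 30 - 672 = -642$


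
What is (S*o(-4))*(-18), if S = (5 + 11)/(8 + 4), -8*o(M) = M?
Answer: -12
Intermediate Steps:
o(M) = -M/8
S = 4/3 (S = 16/12 = 16*(1/12) = 4/3 ≈ 1.3333)
(S*o(-4))*(-18) = (4*(-⅛*(-4))/3)*(-18) = ((4/3)*(½))*(-18) = (⅔)*(-18) = -12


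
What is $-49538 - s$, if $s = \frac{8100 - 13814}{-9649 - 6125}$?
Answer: $- \frac{390709063}{7887} \approx -49538.0$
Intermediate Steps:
$s = \frac{2857}{7887}$ ($s = - \frac{5714}{-15774} = \left(-5714\right) \left(- \frac{1}{15774}\right) = \frac{2857}{7887} \approx 0.36224$)
$-49538 - s = -49538 - \frac{2857}{7887} = - \frac{390709063}{7887}$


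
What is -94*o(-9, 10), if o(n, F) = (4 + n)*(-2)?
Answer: -940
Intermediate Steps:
o(n, F) = -8 - 2*n
-94*o(-9, 10) = -94*(-8 - 2*(-9)) = -94*(-8 + 18) = -94*10 = -940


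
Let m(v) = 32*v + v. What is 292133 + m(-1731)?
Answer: 235010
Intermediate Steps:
m(v) = 33*v
292133 + m(-1731) = 292133 + 33*(-1731) = 292133 - 57123 = 235010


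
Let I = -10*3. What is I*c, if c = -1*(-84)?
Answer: -2520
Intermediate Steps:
I = -30
c = 84
I*c = -30*84 = -2520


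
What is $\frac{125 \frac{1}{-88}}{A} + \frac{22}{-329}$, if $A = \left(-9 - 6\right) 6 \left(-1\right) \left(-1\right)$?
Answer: $- \frac{26623}{521136} \approx -0.051086$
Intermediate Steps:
$A = -90$ ($A = - 15 \left(\left(-6\right) \left(-1\right)\right) = \left(-15\right) 6 = -90$)
$\frac{125 \frac{1}{-88}}{A} + \frac{22}{-329} = \frac{125 \frac{1}{-88}}{-90} + \frac{22}{-329} = 125 \left(- \frac{1}{88}\right) \left(- \frac{1}{90}\right) + 22 \left(- \frac{1}{329}\right) = \left(- \frac{125}{88}\right) \left(- \frac{1}{90}\right) - \frac{22}{329} = \frac{25}{1584} - \frac{22}{329} = - \frac{26623}{521136}$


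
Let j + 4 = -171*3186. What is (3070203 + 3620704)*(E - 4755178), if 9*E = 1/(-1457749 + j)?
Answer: -573428932542729708733/18023031 ≈ -3.1816e+13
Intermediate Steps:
j = -544810 (j = -4 - 171*3186 = -4 - 544806 = -544810)
E = -1/18023031 (E = 1/(9*(-1457749 - 544810)) = (1/9)/(-2002559) = (1/9)*(-1/2002559) = -1/18023031 ≈ -5.5485e-8)
(3070203 + 3620704)*(E - 4755178) = (3070203 + 3620704)*(-1/18023031 - 4755178) = 6690907*(-85702720504519/18023031) = -573428932542729708733/18023031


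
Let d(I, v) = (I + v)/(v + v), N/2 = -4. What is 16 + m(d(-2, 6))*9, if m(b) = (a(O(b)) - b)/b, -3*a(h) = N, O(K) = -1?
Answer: 79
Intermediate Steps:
N = -8 (N = 2*(-4) = -8)
a(h) = 8/3 (a(h) = -1/3*(-8) = 8/3)
d(I, v) = (I + v)/(2*v) (d(I, v) = (I + v)/((2*v)) = (I + v)*(1/(2*v)) = (I + v)/(2*v))
m(b) = (8/3 - b)/b
16 + m(d(-2, 6))*9 = 16 + ((8/3 - (-2 + 6)/(2*6))/(((1/2)*(-2 + 6)/6)))*9 = 16 + ((8/3 - 4/(2*6))/(((1/2)*(1/6)*4)))*9 = 16 + ((8/3 - 1*1/3)/(1/3))*9 = 16 + (3*(8/3 - 1/3))*9 = 16 + (3*(7/3))*9 = 16 + 7*9 = 16 + 63 = 79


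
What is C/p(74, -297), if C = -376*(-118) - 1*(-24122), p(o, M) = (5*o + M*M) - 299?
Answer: 6849/8828 ≈ 0.77583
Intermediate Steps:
p(o, M) = -299 + M² + 5*o (p(o, M) = (5*o + M²) - 299 = (M² + 5*o) - 299 = -299 + M² + 5*o)
C = 68490 (C = 44368 + 24122 = 68490)
C/p(74, -297) = 68490/(-299 + (-297)² + 5*74) = 68490/(-299 + 88209 + 370) = 68490/88280 = 68490*(1/88280) = 6849/8828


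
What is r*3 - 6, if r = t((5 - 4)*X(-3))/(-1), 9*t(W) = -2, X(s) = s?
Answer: -16/3 ≈ -5.3333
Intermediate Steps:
t(W) = -2/9 (t(W) = (⅑)*(-2) = -2/9)
r = 2/9 (r = -2/9/(-1) = -2/9*(-1) = 2/9 ≈ 0.22222)
r*3 - 6 = (2/9)*3 - 6 = ⅔ - 6 = -16/3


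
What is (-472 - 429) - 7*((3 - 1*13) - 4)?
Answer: -803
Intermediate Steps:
(-472 - 429) - 7*((3 - 1*13) - 4) = -901 - 7*((3 - 13) - 4) = -901 - 7*(-10 - 4) = -901 - 7*(-14) = -901 + 98 = -803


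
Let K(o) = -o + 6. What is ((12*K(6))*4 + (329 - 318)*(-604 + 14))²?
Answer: 42120100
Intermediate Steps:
K(o) = 6 - o
((12*K(6))*4 + (329 - 318)*(-604 + 14))² = ((12*(6 - 1*6))*4 + (329 - 318)*(-604 + 14))² = ((12*(6 - 6))*4 + 11*(-590))² = ((12*0)*4 - 6490)² = (0*4 - 6490)² = (0 - 6490)² = (-6490)² = 42120100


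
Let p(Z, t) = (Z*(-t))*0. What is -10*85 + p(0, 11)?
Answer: -850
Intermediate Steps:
p(Z, t) = 0 (p(Z, t) = -Z*t*0 = 0)
-10*85 + p(0, 11) = -10*85 + 0 = -850 + 0 = -850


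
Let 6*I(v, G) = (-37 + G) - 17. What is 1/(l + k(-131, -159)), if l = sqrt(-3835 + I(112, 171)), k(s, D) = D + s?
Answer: -580/175831 - I*sqrt(15262)/175831 ≈ -0.0032986 - 0.0007026*I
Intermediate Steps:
I(v, G) = -9 + G/6 (I(v, G) = ((-37 + G) - 17)/6 = (-54 + G)/6 = -9 + G/6)
l = I*sqrt(15262)/2 (l = sqrt(-3835 + (-9 + (1/6)*171)) = sqrt(-3835 + (-9 + 57/2)) = sqrt(-3835 + 39/2) = sqrt(-7631/2) = I*sqrt(15262)/2 ≈ 61.77*I)
1/(l + k(-131, -159)) = 1/(I*sqrt(15262)/2 + (-159 - 131)) = 1/(I*sqrt(15262)/2 - 290) = 1/(-290 + I*sqrt(15262)/2)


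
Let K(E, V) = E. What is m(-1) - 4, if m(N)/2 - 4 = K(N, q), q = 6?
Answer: 2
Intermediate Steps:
m(N) = 8 + 2*N
m(-1) - 4 = (8 + 2*(-1)) - 4 = (8 - 2) - 4 = 6 - 4 = 2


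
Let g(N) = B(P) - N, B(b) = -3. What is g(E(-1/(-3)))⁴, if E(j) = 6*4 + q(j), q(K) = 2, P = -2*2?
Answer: 707281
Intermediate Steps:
P = -4
E(j) = 26 (E(j) = 6*4 + 2 = 24 + 2 = 26)
g(N) = -3 - N
g(E(-1/(-3)))⁴ = (-3 - 1*26)⁴ = (-3 - 26)⁴ = (-29)⁴ = 707281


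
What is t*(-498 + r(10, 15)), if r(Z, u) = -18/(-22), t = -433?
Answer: 2368077/11 ≈ 2.1528e+5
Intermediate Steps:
r(Z, u) = 9/11 (r(Z, u) = -18*(-1/22) = 9/11)
t*(-498 + r(10, 15)) = -433*(-498 + 9/11) = -433*(-5469/11) = 2368077/11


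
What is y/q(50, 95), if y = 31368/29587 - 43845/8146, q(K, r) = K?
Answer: -1041718287/12050785100 ≈ -0.086444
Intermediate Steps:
y = -1041718287/241015702 (y = 31368*(1/29587) - 43845*1/8146 = 31368/29587 - 43845/8146 = -1041718287/241015702 ≈ -4.3222)
y/q(50, 95) = -1041718287/241015702/50 = -1041718287/241015702*1/50 = -1041718287/12050785100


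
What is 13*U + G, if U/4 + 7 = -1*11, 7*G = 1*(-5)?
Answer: -6557/7 ≈ -936.71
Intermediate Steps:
G = -5/7 (G = (1*(-5))/7 = (⅐)*(-5) = -5/7 ≈ -0.71429)
U = -72 (U = -28 + 4*(-1*11) = -28 + 4*(-11) = -28 - 44 = -72)
13*U + G = 13*(-72) - 5/7 = -936 - 5/7 = -6557/7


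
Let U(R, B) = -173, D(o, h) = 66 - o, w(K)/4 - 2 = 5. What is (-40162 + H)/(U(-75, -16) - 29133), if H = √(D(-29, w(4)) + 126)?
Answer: 20081/14653 - √221/29306 ≈ 1.3699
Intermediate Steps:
w(K) = 28 (w(K) = 8 + 4*5 = 8 + 20 = 28)
H = √221 (H = √((66 - 1*(-29)) + 126) = √((66 + 29) + 126) = √(95 + 126) = √221 ≈ 14.866)
(-40162 + H)/(U(-75, -16) - 29133) = (-40162 + √221)/(-173 - 29133) = (-40162 + √221)/(-29306) = (-40162 + √221)*(-1/29306) = 20081/14653 - √221/29306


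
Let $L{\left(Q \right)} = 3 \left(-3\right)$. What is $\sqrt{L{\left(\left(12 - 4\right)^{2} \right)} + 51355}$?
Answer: $\sqrt{51346} \approx 226.6$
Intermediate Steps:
$L{\left(Q \right)} = -9$
$\sqrt{L{\left(\left(12 - 4\right)^{2} \right)} + 51355} = \sqrt{-9 + 51355} = \sqrt{51346}$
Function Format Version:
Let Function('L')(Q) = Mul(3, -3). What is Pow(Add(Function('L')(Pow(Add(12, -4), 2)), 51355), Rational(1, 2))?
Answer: Pow(51346, Rational(1, 2)) ≈ 226.60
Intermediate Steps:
Function('L')(Q) = -9
Pow(Add(Function('L')(Pow(Add(12, -4), 2)), 51355), Rational(1, 2)) = Pow(Add(-9, 51355), Rational(1, 2)) = Pow(51346, Rational(1, 2))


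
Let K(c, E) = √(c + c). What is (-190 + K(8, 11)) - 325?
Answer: -511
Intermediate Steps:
K(c, E) = √2*√c (K(c, E) = √(2*c) = √2*√c)
(-190 + K(8, 11)) - 325 = (-190 + √2*√8) - 325 = (-190 + √2*(2*√2)) - 325 = (-190 + 4) - 325 = -186 - 325 = -511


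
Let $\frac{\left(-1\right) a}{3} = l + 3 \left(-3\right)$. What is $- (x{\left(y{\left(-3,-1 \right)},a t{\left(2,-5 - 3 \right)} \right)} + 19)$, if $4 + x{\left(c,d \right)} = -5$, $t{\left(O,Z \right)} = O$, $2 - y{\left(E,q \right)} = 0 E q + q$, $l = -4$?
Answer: $-10$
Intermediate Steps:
$a = 39$ ($a = - 3 \left(-4 + 3 \left(-3\right)\right) = - 3 \left(-4 - 9\right) = \left(-3\right) \left(-13\right) = 39$)
$y{\left(E,q \right)} = 2 - q$ ($y{\left(E,q \right)} = 2 - \left(0 E q + q\right) = 2 - \left(0 q + q\right) = 2 - \left(0 + q\right) = 2 - q$)
$x{\left(c,d \right)} = -9$ ($x{\left(c,d \right)} = -4 - 5 = -9$)
$- (x{\left(y{\left(-3,-1 \right)},a t{\left(2,-5 - 3 \right)} \right)} + 19) = - (-9 + 19) = \left(-1\right) 10 = -10$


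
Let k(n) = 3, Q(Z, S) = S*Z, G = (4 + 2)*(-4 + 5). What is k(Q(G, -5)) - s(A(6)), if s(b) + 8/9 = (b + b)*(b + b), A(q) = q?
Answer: -1261/9 ≈ -140.11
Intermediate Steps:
G = 6 (G = 6*1 = 6)
s(b) = -8/9 + 4*b² (s(b) = -8/9 + (b + b)*(b + b) = -8/9 + (2*b)*(2*b) = -8/9 + 4*b²)
k(Q(G, -5)) - s(A(6)) = 3 - (-8/9 + 4*6²) = 3 - (-8/9 + 4*36) = 3 - (-8/9 + 144) = 3 - 1*1288/9 = 3 - 1288/9 = -1261/9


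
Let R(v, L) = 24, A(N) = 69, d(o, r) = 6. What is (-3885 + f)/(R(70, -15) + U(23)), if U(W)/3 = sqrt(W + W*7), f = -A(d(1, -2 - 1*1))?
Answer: 1318/15 - 659*sqrt(46)/30 ≈ -61.119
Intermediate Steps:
f = -69 (f = -1*69 = -69)
U(W) = 6*sqrt(2)*sqrt(W) (U(W) = 3*sqrt(W + W*7) = 3*sqrt(W + 7*W) = 3*sqrt(8*W) = 3*(2*sqrt(2)*sqrt(W)) = 6*sqrt(2)*sqrt(W))
(-3885 + f)/(R(70, -15) + U(23)) = (-3885 - 69)/(24 + 6*sqrt(2)*sqrt(23)) = -3954/(24 + 6*sqrt(46))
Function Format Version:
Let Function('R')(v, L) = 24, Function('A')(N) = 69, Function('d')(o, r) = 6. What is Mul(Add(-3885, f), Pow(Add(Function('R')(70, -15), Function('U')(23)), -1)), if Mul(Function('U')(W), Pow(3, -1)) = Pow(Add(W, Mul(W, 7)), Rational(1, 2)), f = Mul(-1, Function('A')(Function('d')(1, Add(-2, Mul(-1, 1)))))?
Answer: Add(Rational(1318, 15), Mul(Rational(-659, 30), Pow(46, Rational(1, 2)))) ≈ -61.119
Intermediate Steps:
f = -69 (f = Mul(-1, 69) = -69)
Function('U')(W) = Mul(6, Pow(2, Rational(1, 2)), Pow(W, Rational(1, 2))) (Function('U')(W) = Mul(3, Pow(Add(W, Mul(W, 7)), Rational(1, 2))) = Mul(3, Pow(Add(W, Mul(7, W)), Rational(1, 2))) = Mul(3, Pow(Mul(8, W), Rational(1, 2))) = Mul(3, Mul(2, Pow(2, Rational(1, 2)), Pow(W, Rational(1, 2)))) = Mul(6, Pow(2, Rational(1, 2)), Pow(W, Rational(1, 2))))
Mul(Add(-3885, f), Pow(Add(Function('R')(70, -15), Function('U')(23)), -1)) = Mul(Add(-3885, -69), Pow(Add(24, Mul(6, Pow(2, Rational(1, 2)), Pow(23, Rational(1, 2)))), -1)) = Mul(-3954, Pow(Add(24, Mul(6, Pow(46, Rational(1, 2)))), -1))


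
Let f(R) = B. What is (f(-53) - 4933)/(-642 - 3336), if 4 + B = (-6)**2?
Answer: 377/306 ≈ 1.2320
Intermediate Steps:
B = 32 (B = -4 + (-6)**2 = -4 + 36 = 32)
f(R) = 32
(f(-53) - 4933)/(-642 - 3336) = (32 - 4933)/(-642 - 3336) = -4901/(-3978) = -4901*(-1/3978) = 377/306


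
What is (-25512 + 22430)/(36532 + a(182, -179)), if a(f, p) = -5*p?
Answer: -3082/37427 ≈ -0.082347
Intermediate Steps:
(-25512 + 22430)/(36532 + a(182, -179)) = (-25512 + 22430)/(36532 - 5*(-179)) = -3082/(36532 + 895) = -3082/37427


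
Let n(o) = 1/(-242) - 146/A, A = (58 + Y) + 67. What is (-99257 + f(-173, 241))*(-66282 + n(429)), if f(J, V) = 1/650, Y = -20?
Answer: 36221184381086931/5505500 ≈ 6.5791e+9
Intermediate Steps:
A = 105 (A = (58 - 20) + 67 = 38 + 67 = 105)
f(J, V) = 1/650
n(o) = -35437/25410 (n(o) = 1/(-242) - 146/105 = 1*(-1/242) - 146*1/105 = -1/242 - 146/105 = -35437/25410)
(-99257 + f(-173, 241))*(-66282 + n(429)) = (-99257 + 1/650)*(-66282 - 35437/25410) = -64517049/650*(-1684261057/25410) = 36221184381086931/5505500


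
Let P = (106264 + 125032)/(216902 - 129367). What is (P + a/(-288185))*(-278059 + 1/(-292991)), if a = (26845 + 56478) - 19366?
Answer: -198971413587859911582/295642849528369 ≈ -6.7301e+5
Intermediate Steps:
a = 63957 (a = 83323 - 19366 = 63957)
P = 231296/87535 ≈ 2.6423
(P + a/(-288185))*(-278059 + 1/(-292991)) = (231296/87535 + 63957/(-288185))*(-278059 + 1/(-292991)) = (231296/87535 + 63957*(-1/288185))*(-278059 - 1/292991) = (231296/87535 - 63957/288185)*(-81468784470/292991) = (12211512353/5045254795)*(-81468784470/292991) = -198971413587859911582/295642849528369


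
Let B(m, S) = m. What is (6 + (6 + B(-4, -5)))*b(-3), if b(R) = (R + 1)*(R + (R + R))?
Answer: 144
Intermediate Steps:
b(R) = 3*R*(1 + R) (b(R) = (1 + R)*(R + 2*R) = (1 + R)*(3*R) = 3*R*(1 + R))
(6 + (6 + B(-4, -5)))*b(-3) = (6 + (6 - 4))*(3*(-3)*(1 - 3)) = (6 + 2)*(3*(-3)*(-2)) = 8*18 = 144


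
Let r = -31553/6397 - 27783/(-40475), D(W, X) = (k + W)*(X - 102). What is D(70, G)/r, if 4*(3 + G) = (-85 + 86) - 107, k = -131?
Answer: -4153830698725/2198759648 ≈ -1889.2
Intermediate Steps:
G = -59/2 (G = -3 + ((-85 + 86) - 107)/4 = -3 + (1 - 107)/4 = -3 + (1/4)*(-106) = -3 - 53/2 = -59/2 ≈ -29.500)
D(W, X) = (-131 + W)*(-102 + X) (D(W, X) = (-131 + W)*(X - 102) = (-131 + W)*(-102 + X))
r = -1099379824/258918575 (r = -31553*1/6397 - 27783*(-1/40475) = -31553/6397 + 27783/40475 = -1099379824/258918575 ≈ -4.2460)
D(70, G)/r = (13362 - 131*(-59/2) - 102*70 + 70*(-59/2))/(-1099379824/258918575) = (13362 + 7729/2 - 7140 - 2065)*(-258918575/1099379824) = (16043/2)*(-258918575/1099379824) = -4153830698725/2198759648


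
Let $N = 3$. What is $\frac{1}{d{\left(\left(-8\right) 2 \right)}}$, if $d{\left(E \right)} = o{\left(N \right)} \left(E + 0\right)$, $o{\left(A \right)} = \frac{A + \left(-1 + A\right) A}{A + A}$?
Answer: $- \frac{1}{24} \approx -0.041667$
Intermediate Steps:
$o{\left(A \right)} = \frac{A + A \left(-1 + A\right)}{2 A}$
$d{\left(E \right)} = \frac{3 E}{2}$ ($d{\left(E \right)} = \frac{1}{2} \cdot 3 \left(E + 0\right) = \frac{3 E}{2}$)
$\frac{1}{d{\left(\left(-8\right) 2 \right)}} = \frac{1}{\frac{3}{2} \left(\left(-8\right) 2\right)} = \frac{1}{\frac{3}{2} \left(-16\right)} = \frac{1}{-24} = - \frac{1}{24}$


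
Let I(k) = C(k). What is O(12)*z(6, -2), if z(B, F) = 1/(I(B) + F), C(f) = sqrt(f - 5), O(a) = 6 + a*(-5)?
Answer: 54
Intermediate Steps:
O(a) = 6 - 5*a
C(f) = sqrt(-5 + f)
I(k) = sqrt(-5 + k)
z(B, F) = 1/(F + sqrt(-5 + B)) (z(B, F) = 1/(sqrt(-5 + B) + F) = 1/(F + sqrt(-5 + B)))
O(12)*z(6, -2) = (6 - 5*12)/(-2 + sqrt(-5 + 6)) = (6 - 60)/(-2 + sqrt(1)) = -54/(-2 + 1) = -54/(-1) = -54*(-1) = 54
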